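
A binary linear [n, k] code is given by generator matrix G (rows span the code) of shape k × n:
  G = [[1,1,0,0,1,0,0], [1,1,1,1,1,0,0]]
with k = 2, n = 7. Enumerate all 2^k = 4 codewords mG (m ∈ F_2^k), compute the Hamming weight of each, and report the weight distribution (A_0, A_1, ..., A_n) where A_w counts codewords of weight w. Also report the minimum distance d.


Weight distribution: A_0 = 1, A_2 = 1, A_3 = 1, A_5 = 1. Minimum distance d = 2.

Enumerate all 2^2 = 4 messages m ∈ F_2^2.
For each, compute codeword c = mG in F_2^7, then tally its weight.
  m = 00 → c = 0000000, weight = 0.
  m = 10 → c = 1100100, weight = 3.
  m = 01 → c = 1111100, weight = 5.
  m = 11 → c = 0011000, weight = 2.
Tally weights:
  weight 0: 1 codewords.
  weight 2: 1 codewords.
  weight 3: 1 codewords.
  weight 5: 1 codewords.
Minimum distance d = smallest w > 0 with A_w > 0 = 2.
Sanity: Σ A_w = 4 = 2^2 = 4 ✓.


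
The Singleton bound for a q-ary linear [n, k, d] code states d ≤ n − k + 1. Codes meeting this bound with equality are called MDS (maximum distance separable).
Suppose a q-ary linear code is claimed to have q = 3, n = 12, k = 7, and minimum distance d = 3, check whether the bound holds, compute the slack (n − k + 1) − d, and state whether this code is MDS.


Singleton RHS = n − k + 1 = 6, slack = 3, bound satisfied, not MDS.

Singleton bound: d ≤ n − k + 1.
Here n = 12, k = 7, so n − k + 1 = 6.
Given d = 3, check d ≤ 6: YES.
Slack = (n − k + 1) − d = 3.
The code is NOT MDS (slack = 3 > 0).
Description: the claimed parameters are [12, 7, 3]_3; such a code would be non-MDS.


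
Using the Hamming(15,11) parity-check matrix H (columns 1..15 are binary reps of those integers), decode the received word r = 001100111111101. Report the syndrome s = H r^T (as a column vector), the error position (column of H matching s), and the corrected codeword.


s = (1, 1, 1, 0)^T, error position = 14, corrected codeword c = 001100111111111

Compute s = H r^T mod 2 one row at a time:
  s_1 = 1 + 1 + 1 + 1 + 1 + 1 + 0 + 1 = 7 ≡ 1 (mod 2).
  s_2 = 1 + 0 + 0 + 1 + 1 + 1 + 0 + 1 = 5 ≡ 1 (mod 2).
  s_3 = 0 + 1 + 0 + 1 + 1 + 1 + 0 + 1 = 5 ≡ 1 (mod 2).
  s_4 = 0 + 1 + 0 + 1 + 1 + 1 + 1 + 1 = 6 ≡ 0 (mod 2).
s = (1, 1, 1, 0)^T — this equals column 14 of H (binary 1110), so error is at position 14.
Correct: flip bit 14 of r = 001100111111101 to get c = 001100111111111.


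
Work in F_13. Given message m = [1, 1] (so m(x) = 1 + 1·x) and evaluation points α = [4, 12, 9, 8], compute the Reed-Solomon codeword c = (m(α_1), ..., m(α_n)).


c = [5, 0, 10, 9]

Message polynomial: m(x) = 1 + 1·x (mod 13).
For each evaluation point α_i, compute m(α_i) mod 13:
  α_1 = 4: Horner steps 1 → 5, so m(4) = 5.
  α_2 = 12: Horner steps 1 → 0, so m(12) = 0.
  α_3 = 9: Horner steps 1 → 10, so m(9) = 10.
  α_4 = 8: Horner steps 1 → 9, so m(8) = 9.
Codeword c = [5, 0, 10, 9] ∈ F_13^4.


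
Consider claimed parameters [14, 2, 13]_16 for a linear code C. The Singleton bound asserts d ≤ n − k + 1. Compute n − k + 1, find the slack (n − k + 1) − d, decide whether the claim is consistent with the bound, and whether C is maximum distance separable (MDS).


Singleton RHS = n − k + 1 = 13, slack = 0, bound satisfied, MDS.

Singleton bound: d ≤ n − k + 1.
Here n = 14, k = 2, so n − k + 1 = 13.
Given d = 13, check d ≤ 13: YES.
Slack = (n − k + 1) − d = 0.
The code is MDS (slack = 0).
Description: the claimed parameters are [14, 2, 13]_16; such a code would be MDS (meets Singleton bound).


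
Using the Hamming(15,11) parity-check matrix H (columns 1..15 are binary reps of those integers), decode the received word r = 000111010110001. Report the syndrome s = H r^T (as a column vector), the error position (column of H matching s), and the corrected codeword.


s = (0, 0, 0, 1)^T, error position = 1, corrected codeword c = 100111010110001

Compute s = H r^T mod 2 one row at a time:
  s_1 = 1 + 0 + 1 + 1 + 0 + 0 + 0 + 1 = 4 ≡ 0 (mod 2).
  s_2 = 1 + 1 + 1 + 0 + 0 + 0 + 0 + 1 = 4 ≡ 0 (mod 2).
  s_3 = 0 + 0 + 1 + 0 + 1 + 1 + 0 + 1 = 4 ≡ 0 (mod 2).
  s_4 = 0 + 0 + 1 + 0 + 0 + 1 + 0 + 1 = 3 ≡ 1 (mod 2).
s = (0, 0, 0, 1)^T — this equals column 1 of H (binary 0001), so error is at position 1.
Correct: flip bit 1 of r = 000111010110001 to get c = 100111010110001.


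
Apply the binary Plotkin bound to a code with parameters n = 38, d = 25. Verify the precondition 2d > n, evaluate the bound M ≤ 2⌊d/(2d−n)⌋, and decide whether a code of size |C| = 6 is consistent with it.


Plotkin bound M ≤ 4; given |C| = 6 > bound (violated).

Check applicability: 2d = 50, n = 38.
2d − n = 12 > 0, so Plotkin applies.
Compute d/(2d−n) = 25/12 ≈ 2.0833.
⌊d/(2d−n)⌋ = 2.
Plotkin bound: M ≤ 2·2 = 4.
Given |C| = 6, check: VIOLATED.
This |C| is above the Plotkin bound, so no binary code with n = 38, d = 25 and 6 codewords exists.


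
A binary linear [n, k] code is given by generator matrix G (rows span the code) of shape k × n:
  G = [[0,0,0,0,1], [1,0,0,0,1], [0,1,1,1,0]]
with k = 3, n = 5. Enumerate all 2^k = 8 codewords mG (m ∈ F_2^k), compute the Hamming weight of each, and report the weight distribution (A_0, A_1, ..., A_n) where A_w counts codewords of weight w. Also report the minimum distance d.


Weight distribution: A_0 = 1, A_1 = 2, A_2 = 1, A_3 = 1, A_4 = 2, A_5 = 1. Minimum distance d = 1.

Enumerate all 2^3 = 8 messages m ∈ F_2^3.
For each, compute codeword c = mG in F_2^5, then tally its weight.
  m = 000 → c = 00000, weight = 0.
  m = 100 → c = 00001, weight = 1.
  m = 010 → c = 10001, weight = 2.
  m = 110 → c = 10000, weight = 1.
  m = 001 → c = 01110, weight = 3.
  m = 101 → c = 01111, weight = 4.
  m = 011 → c = 11111, weight = 5.
  m = 111 → c = 11110, weight = 4.
Tally weights:
  weight 0: 1 codewords.
  weight 1: 2 codewords.
  weight 2: 1 codewords.
  weight 3: 1 codewords.
  weight 4: 2 codewords.
  weight 5: 1 codewords.
Minimum distance d = smallest w > 0 with A_w > 0 = 1.
Sanity: Σ A_w = 8 = 2^3 = 8 ✓.


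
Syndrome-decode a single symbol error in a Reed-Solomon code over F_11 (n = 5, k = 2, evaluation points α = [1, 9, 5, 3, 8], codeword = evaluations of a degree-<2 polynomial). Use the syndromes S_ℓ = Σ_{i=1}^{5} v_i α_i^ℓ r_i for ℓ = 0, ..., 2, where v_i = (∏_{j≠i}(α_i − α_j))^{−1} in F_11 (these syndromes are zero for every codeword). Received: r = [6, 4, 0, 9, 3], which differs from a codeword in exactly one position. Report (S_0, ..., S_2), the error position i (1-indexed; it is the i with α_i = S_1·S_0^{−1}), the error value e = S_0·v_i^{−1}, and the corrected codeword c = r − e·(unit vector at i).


S = (4, 4, 4), error at position 1, error magnitude e = 10, c = [7, 4, 0, 9, 3].

Step 1: column multipliers v_i = (∏_{j≠i}(α_i − α_j))^{−1} mod 11.
  i = 1 (α = 1): (1−9)(1−5)(1−3)(1−8) = (−8)·(−4)·(−2)·(−7) = 448 ≡ 8, so v_1 = 8^{−1} = 7 (mod 11).
  i = 2 (α = 9): (9−1)(9−5)(9−3)(9−8) = 8·4·6·1 = 192 ≡ 5, so v_2 = 5^{−1} = 9 (mod 11).
  i = 3 (α = 5): (5−1)(5−9)(5−3)(5−8) = 4·(−4)·2·(−3) = 96 ≡ 8, so v_3 = 8^{−1} = 7 (mod 11).
  i = 4 (α = 3): (3−1)(3−9)(3−5)(3−8) = 2·(−6)·(−2)·(−5) = −120 ≡ 1, so v_4 = 1^{−1} = 1 (mod 11).
  i = 5 (α = 8): (8−1)(8−9)(8−5)(8−3) = 7·(−1)·3·5 = −105 ≡ 5, so v_5 = 5^{−1} = 9 (mod 11).
  v = [7, 9, 7, 1, 9].
Step 2: syndromes of r = [6, 4, 0, 9, 3] (all sums mod 11).
  S_0 = Σ v_i r_i = 7·6 + 9·4 + 7·0 + 1·9 + 9·3 = 114 ≡ 4.
  S_1 = Σ v_i α_i r_i = 7·1·6 + 9·9·4 + 7·5·0 + 1·3·9 + 9·8·3 = 609 ≡ 4.
  α_i^2 mod 11 = [1, 4, 3, 9, 9].
  S_2 = Σ v_i α_i^2 r_i = 7·1·6 + 9·4·4 + 7·3·0 + 1·9·9 + 9·9·3 = 510 ≡ 4.
  S = (4, 4, 4) ≠ 0, so r is not a codeword (an error is present).
Step 3: locate the error. For a single error e at position i, S_ℓ = v_i·e·α_i^ℓ, so α_err = S_1/S_0.
  S_0^{−1} = 4^{−1} = 3 (mod 11), so α_err = 4·3 = 12 ≡ 1 = α_1. Error position i = 1.
  Consistency check: S_2/S_1 = 4·3 = 12 ≡ 1 = α_err ✓ (single-error assumption holds).
Step 4: error magnitude e = S_0/v_1 = S_0·∏_{j≠1}(α_1 − α_j) = 4·8 = 32 ≡ 10 (mod 11).
Step 5: correct position 1: c_1 = r_1 − e = 6 − 10 ≡ 7 (mod 11). Hence c = [7, 4, 0, 9, 3].
  Check: interpolating c through the α_i gives m(x) = 6 + 1·x (degree < 2) with m(α_i) = c_i for every i, so c is indeed a codeword.


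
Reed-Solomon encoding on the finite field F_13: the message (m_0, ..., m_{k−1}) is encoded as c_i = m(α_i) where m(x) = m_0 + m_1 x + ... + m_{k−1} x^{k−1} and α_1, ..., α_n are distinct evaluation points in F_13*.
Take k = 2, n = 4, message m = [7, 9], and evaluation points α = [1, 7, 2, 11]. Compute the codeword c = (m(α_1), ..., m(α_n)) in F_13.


c = [3, 5, 12, 2]

Message polynomial: m(x) = 7 + 9·x (mod 13).
For each evaluation point α_i, compute m(α_i) mod 13:
  α_1 = 1: Horner steps 9 → 3, so m(1) = 3.
  α_2 = 7: Horner steps 9 → 5, so m(7) = 5.
  α_3 = 2: Horner steps 9 → 12, so m(2) = 12.
  α_4 = 11: Horner steps 9 → 2, so m(11) = 2.
Codeword c = [3, 5, 12, 2] ∈ F_13^4.


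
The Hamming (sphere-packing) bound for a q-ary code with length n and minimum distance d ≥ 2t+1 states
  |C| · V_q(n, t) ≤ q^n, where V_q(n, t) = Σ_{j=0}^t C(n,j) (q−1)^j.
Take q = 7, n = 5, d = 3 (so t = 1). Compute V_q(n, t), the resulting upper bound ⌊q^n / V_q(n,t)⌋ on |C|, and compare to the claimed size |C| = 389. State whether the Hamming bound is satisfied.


V_q(n, t) = 31, q^n = 16807, Hamming bound = 542, |C| = 389 ≤ bound (satisfied).

Step 1: Compute V_q(n, t) = Σ_{j=0}^1 C(n, j) (q−1)^j.
  j = 0: C(5,0)·(6)^0 = 1·1 = 1.
  j = 1: C(5,1)·(6)^1 = 5·6 = 30.
  V_q(n, t) = 1 + 30 = 31.
Step 2: q^n = 7^5 = 16807.
Step 3: Hamming bound ⌊q^n / V_q(n,t)⌋ = ⌊16807/31⌋ = 542.
Step 4: Compare |C| = 389 to 542: satisfied.
The claimed |C| lies below the Hamming bound.


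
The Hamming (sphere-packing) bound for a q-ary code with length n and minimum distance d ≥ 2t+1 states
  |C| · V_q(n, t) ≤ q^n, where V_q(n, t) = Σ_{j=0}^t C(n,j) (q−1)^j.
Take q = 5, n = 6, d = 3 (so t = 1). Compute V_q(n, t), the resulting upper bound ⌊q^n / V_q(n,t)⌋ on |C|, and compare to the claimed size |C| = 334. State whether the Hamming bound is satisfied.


V_q(n, t) = 25, q^n = 15625, Hamming bound = 625, |C| = 334 ≤ bound (satisfied).

Step 1: Compute V_q(n, t) = Σ_{j=0}^1 C(n, j) (q−1)^j.
  j = 0: C(6,0)·(4)^0 = 1·1 = 1.
  j = 1: C(6,1)·(4)^1 = 6·4 = 24.
  V_q(n, t) = 1 + 24 = 25.
Step 2: q^n = 5^6 = 15625.
Step 3: Hamming bound ⌊q^n / V_q(n,t)⌋ = ⌊15625/25⌋ = 625.
Step 4: Compare |C| = 334 to 625: satisfied.
The claimed |C| lies below the Hamming bound.


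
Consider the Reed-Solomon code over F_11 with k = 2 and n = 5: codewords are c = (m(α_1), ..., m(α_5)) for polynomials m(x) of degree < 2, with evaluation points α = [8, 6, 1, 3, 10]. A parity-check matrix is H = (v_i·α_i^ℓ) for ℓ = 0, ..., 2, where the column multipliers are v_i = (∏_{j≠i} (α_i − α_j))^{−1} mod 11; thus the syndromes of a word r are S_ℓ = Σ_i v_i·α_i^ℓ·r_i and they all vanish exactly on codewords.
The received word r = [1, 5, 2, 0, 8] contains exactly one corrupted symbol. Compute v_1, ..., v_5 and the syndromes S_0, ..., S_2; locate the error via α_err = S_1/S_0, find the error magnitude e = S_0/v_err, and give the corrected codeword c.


S = (3, 3, 3), error at position 3, error magnitude e = 9, c = [1, 5, 4, 0, 8].

Step 1: column multipliers v_i = (∏_{j≠i}(α_i − α_j))^{−1} mod 11.
  i = 1 (α = 8): (8−6)(8−1)(8−3)(8−10) = 2·7·5·(−2) = −140 ≡ 3, so v_1 = 3^{−1} = 4 (mod 11).
  i = 2 (α = 6): (6−8)(6−1)(6−3)(6−10) = (−2)·5·3·(−4) = 120 ≡ 10, so v_2 = 10^{−1} = 10 (mod 11).
  i = 3 (α = 1): (1−8)(1−6)(1−3)(1−10) = (−7)·(−5)·(−2)·(−9) = 630 ≡ 3, so v_3 = 3^{−1} = 4 (mod 11).
  i = 4 (α = 3): (3−8)(3−6)(3−1)(3−10) = (−5)·(−3)·2·(−7) = −210 ≡ 10, so v_4 = 10^{−1} = 10 (mod 11).
  i = 5 (α = 10): (10−8)(10−6)(10−1)(10−3) = 2·4·9·7 = 504 ≡ 9, so v_5 = 9^{−1} = 5 (mod 11).
  v = [4, 10, 4, 10, 5].
Step 2: syndromes of r = [1, 5, 2, 0, 8] (all sums mod 11).
  S_0 = Σ v_i r_i = 4·1 + 10·5 + 4·2 + 10·0 + 5·8 = 102 ≡ 3.
  S_1 = Σ v_i α_i r_i = 4·8·1 + 10·6·5 + 4·1·2 + 10·3·0 + 5·10·8 = 740 ≡ 3.
  α_i^2 mod 11 = [9, 3, 1, 9, 1].
  S_2 = Σ v_i α_i^2 r_i = 4·9·1 + 10·3·5 + 4·1·2 + 10·9·0 + 5·1·8 = 234 ≡ 3.
  S = (3, 3, 3) ≠ 0, so r is not a codeword (an error is present).
Step 3: locate the error. For a single error e at position i, S_ℓ = v_i·e·α_i^ℓ, so α_err = S_1/S_0.
  S_0^{−1} = 3^{−1} = 4 (mod 11), so α_err = 3·4 = 12 ≡ 1 = α_3. Error position i = 3.
  Consistency check: S_2/S_1 = 3·4 = 12 ≡ 1 = α_err ✓ (single-error assumption holds).
Step 4: error magnitude e = S_0/v_3 = S_0·∏_{j≠3}(α_3 − α_j) = 3·3 = 9 ≡ 9 (mod 11).
Step 5: correct position 3: c_3 = r_3 − e = 2 − 9 ≡ 4 (mod 11). Hence c = [1, 5, 4, 0, 8].
  Check: interpolating c through the α_i gives m(x) = 6 + 9·x (degree < 2) with m(α_i) = c_i for every i, so c is indeed a codeword.


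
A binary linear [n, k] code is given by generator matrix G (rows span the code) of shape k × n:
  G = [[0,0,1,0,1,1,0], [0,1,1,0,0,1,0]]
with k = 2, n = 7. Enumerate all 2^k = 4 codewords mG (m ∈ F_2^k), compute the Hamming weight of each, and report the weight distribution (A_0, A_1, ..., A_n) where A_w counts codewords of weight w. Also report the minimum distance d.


Weight distribution: A_0 = 1, A_2 = 1, A_3 = 2. Minimum distance d = 2.

Enumerate all 2^2 = 4 messages m ∈ F_2^2.
For each, compute codeword c = mG in F_2^7, then tally its weight.
  m = 00 → c = 0000000, weight = 0.
  m = 10 → c = 0010110, weight = 3.
  m = 01 → c = 0110010, weight = 3.
  m = 11 → c = 0100100, weight = 2.
Tally weights:
  weight 0: 1 codewords.
  weight 2: 1 codewords.
  weight 3: 2 codewords.
Minimum distance d = smallest w > 0 with A_w > 0 = 2.
Sanity: Σ A_w = 4 = 2^2 = 4 ✓.


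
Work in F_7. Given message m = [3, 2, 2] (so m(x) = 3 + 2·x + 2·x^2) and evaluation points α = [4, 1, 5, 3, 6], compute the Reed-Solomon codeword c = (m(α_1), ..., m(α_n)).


c = [1, 0, 0, 6, 3]

Message polynomial: m(x) = 3 + 2·x + 2·x^2 (mod 7).
For each evaluation point α_i, compute m(α_i) mod 7:
  α_1 = 4: Horner steps 2 → 3 → 1, so m(4) = 1.
  α_2 = 1: Horner steps 2 → 4 → 0, so m(1) = 0.
  α_3 = 5: Horner steps 2 → 5 → 0, so m(5) = 0.
  α_4 = 3: Horner steps 2 → 1 → 6, so m(3) = 6.
  α_5 = 6: Horner steps 2 → 0 → 3, so m(6) = 3.
Codeword c = [1, 0, 0, 6, 3] ∈ F_7^5.


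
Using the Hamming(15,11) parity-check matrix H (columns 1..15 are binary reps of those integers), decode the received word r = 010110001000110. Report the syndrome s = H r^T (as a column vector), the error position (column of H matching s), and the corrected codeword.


s = (1, 0, 0, 1)^T, error position = 9, corrected codeword c = 010110000000110

Compute s = H r^T mod 2 one row at a time:
  s_1 = 0 + 1 + 0 + 0 + 0 + 1 + 1 + 0 = 3 ≡ 1 (mod 2).
  s_2 = 1 + 1 + 0 + 0 + 0 + 1 + 1 + 0 = 4 ≡ 0 (mod 2).
  s_3 = 1 + 0 + 0 + 0 + 0 + 0 + 1 + 0 = 2 ≡ 0 (mod 2).
  s_4 = 0 + 0 + 1 + 0 + 1 + 0 + 1 + 0 = 3 ≡ 1 (mod 2).
s = (1, 0, 0, 1)^T — this equals column 9 of H (binary 1001), so error is at position 9.
Correct: flip bit 9 of r = 010110001000110 to get c = 010110000000110.


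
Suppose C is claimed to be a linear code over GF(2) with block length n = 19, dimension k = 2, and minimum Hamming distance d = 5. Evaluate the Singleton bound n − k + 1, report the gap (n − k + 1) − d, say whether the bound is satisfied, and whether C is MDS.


Singleton RHS = n − k + 1 = 18, slack = 13, bound satisfied, not MDS.

Singleton bound: d ≤ n − k + 1.
Here n = 19, k = 2, so n − k + 1 = 18.
Given d = 5, check d ≤ 18: YES.
Slack = (n − k + 1) − d = 13.
The code is NOT MDS (slack = 13 > 0).
Description: the claimed parameters are [19, 2, 5]_2; such a code would be non-MDS.


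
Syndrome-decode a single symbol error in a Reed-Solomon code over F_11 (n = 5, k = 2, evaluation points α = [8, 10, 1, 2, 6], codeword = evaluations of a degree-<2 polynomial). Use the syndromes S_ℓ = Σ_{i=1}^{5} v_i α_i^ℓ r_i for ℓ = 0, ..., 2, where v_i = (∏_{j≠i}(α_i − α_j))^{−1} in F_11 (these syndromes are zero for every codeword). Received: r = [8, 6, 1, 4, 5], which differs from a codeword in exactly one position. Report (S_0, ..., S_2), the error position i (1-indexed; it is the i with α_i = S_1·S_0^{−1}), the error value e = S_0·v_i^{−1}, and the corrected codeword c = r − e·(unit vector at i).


S = (1, 8, 9), error at position 1, error magnitude e = 8, c = [0, 6, 1, 4, 5].

Step 1: column multipliers v_i = (∏_{j≠i}(α_i − α_j))^{−1} mod 11.
  i = 1 (α = 8): (8−10)(8−1)(8−2)(8−6) = (−2)·7·6·2 = −168 ≡ 8, so v_1 = 8^{−1} = 7 (mod 11).
  i = 2 (α = 10): (10−8)(10−1)(10−2)(10−6) = 2·9·8·4 = 576 ≡ 4, so v_2 = 4^{−1} = 3 (mod 11).
  i = 3 (α = 1): (1−8)(1−10)(1−2)(1−6) = (−7)·(−9)·(−1)·(−5) = 315 ≡ 7, so v_3 = 7^{−1} = 8 (mod 11).
  i = 4 (α = 2): (2−8)(2−10)(2−1)(2−6) = (−6)·(−8)·1·(−4) = −192 ≡ 6, so v_4 = 6^{−1} = 2 (mod 11).
  i = 5 (α = 6): (6−8)(6−10)(6−1)(6−2) = (−2)·(−4)·5·4 = 160 ≡ 6, so v_5 = 6^{−1} = 2 (mod 11).
  v = [7, 3, 8, 2, 2].
Step 2: syndromes of r = [8, 6, 1, 4, 5] (all sums mod 11).
  S_0 = Σ v_i r_i = 7·8 + 3·6 + 8·1 + 2·4 + 2·5 = 100 ≡ 1.
  S_1 = Σ v_i α_i r_i = 7·8·8 + 3·10·6 + 8·1·1 + 2·2·4 + 2·6·5 = 712 ≡ 8.
  α_i^2 mod 11 = [9, 1, 1, 4, 3].
  S_2 = Σ v_i α_i^2 r_i = 7·9·8 + 3·1·6 + 8·1·1 + 2·4·4 + 2·3·5 = 592 ≡ 9.
  S = (1, 8, 9) ≠ 0, so r is not a codeword (an error is present).
Step 3: locate the error. For a single error e at position i, S_ℓ = v_i·e·α_i^ℓ, so α_err = S_1/S_0.
  S_0^{−1} = 1^{−1} = 1 (mod 11), so α_err = 8·1 = 8 ≡ 8 = α_1. Error position i = 1.
  Consistency check: S_2/S_1 = 9·7 = 63 ≡ 8 = α_err ✓ (single-error assumption holds).
Step 4: error magnitude e = S_0/v_1 = S_0·∏_{j≠1}(α_1 − α_j) = 1·8 = 8 ≡ 8 (mod 11).
Step 5: correct position 1: c_1 = r_1 − e = 8 − 8 ≡ 0 (mod 11). Hence c = [0, 6, 1, 4, 5].
  Check: interpolating c through the α_i gives m(x) = 9 + 3·x (degree < 2) with m(α_i) = c_i for every i, so c is indeed a codeword.


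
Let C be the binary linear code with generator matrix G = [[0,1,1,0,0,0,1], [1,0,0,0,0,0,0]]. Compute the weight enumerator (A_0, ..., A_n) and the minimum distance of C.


Weight distribution: A_0 = 1, A_1 = 1, A_3 = 1, A_4 = 1. Minimum distance d = 1.

Enumerate all 2^2 = 4 messages m ∈ F_2^2.
For each, compute codeword c = mG in F_2^7, then tally its weight.
  m = 00 → c = 0000000, weight = 0.
  m = 10 → c = 0110001, weight = 3.
  m = 01 → c = 1000000, weight = 1.
  m = 11 → c = 1110001, weight = 4.
Tally weights:
  weight 0: 1 codewords.
  weight 1: 1 codewords.
  weight 3: 1 codewords.
  weight 4: 1 codewords.
Minimum distance d = smallest w > 0 with A_w > 0 = 1.
Sanity: Σ A_w = 4 = 2^2 = 4 ✓.


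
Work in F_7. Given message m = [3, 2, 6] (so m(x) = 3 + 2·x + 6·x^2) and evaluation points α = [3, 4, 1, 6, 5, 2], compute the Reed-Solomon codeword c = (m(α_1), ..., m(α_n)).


c = [0, 2, 4, 0, 2, 3]

Message polynomial: m(x) = 3 + 2·x + 6·x^2 (mod 7).
For each evaluation point α_i, compute m(α_i) mod 7:
  α_1 = 3: Horner steps 6 → 6 → 0, so m(3) = 0.
  α_2 = 4: Horner steps 6 → 5 → 2, so m(4) = 2.
  α_3 = 1: Horner steps 6 → 1 → 4, so m(1) = 4.
  α_4 = 6: Horner steps 6 → 3 → 0, so m(6) = 0.
  α_5 = 5: Horner steps 6 → 4 → 2, so m(5) = 2.
  α_6 = 2: Horner steps 6 → 0 → 3, so m(2) = 3.
Codeword c = [0, 2, 4, 0, 2, 3] ∈ F_7^6.


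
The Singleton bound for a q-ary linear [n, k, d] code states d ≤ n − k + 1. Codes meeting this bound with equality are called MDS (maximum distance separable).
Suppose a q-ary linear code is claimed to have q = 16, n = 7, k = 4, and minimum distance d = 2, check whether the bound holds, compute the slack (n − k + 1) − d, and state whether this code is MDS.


Singleton RHS = n − k + 1 = 4, slack = 2, bound satisfied, not MDS.

Singleton bound: d ≤ n − k + 1.
Here n = 7, k = 4, so n − k + 1 = 4.
Given d = 2, check d ≤ 4: YES.
Slack = (n − k + 1) − d = 2.
The code is NOT MDS (slack = 2 > 0).
Description: the claimed parameters are [7, 4, 2]_16; such a code would be non-MDS.


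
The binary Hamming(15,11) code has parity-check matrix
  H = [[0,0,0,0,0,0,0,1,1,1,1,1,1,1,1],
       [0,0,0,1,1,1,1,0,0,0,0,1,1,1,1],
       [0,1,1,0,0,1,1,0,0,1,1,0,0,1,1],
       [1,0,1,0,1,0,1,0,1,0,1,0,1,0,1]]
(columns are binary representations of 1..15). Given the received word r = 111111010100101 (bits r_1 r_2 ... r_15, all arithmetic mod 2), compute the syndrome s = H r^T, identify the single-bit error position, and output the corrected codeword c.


s = (0, 1, 1, 1)^T, error position = 7, corrected codeword c = 111111110100101

Compute s = H r^T mod 2 one row at a time:
  s_1 = 1 + 0 + 1 + 0 + 0 + 1 + 0 + 1 = 4 ≡ 0 (mod 2).
  s_2 = 1 + 1 + 1 + 0 + 0 + 1 + 0 + 1 = 5 ≡ 1 (mod 2).
  s_3 = 1 + 1 + 1 + 0 + 1 + 0 + 0 + 1 = 5 ≡ 1 (mod 2).
  s_4 = 1 + 1 + 1 + 0 + 0 + 0 + 1 + 1 = 5 ≡ 1 (mod 2).
s = (0, 1, 1, 1)^T — this equals column 7 of H (binary 0111), so error is at position 7.
Correct: flip bit 7 of r = 111111010100101 to get c = 111111110100101.


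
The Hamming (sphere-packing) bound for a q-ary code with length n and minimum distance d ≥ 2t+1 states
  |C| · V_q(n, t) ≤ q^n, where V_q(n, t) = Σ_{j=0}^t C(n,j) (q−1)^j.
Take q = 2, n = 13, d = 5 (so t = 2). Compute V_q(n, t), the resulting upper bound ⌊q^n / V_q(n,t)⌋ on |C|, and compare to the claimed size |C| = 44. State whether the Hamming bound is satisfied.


V_q(n, t) = 92, q^n = 8192, Hamming bound = 89, |C| = 44 ≤ bound (satisfied).

Step 1: Compute V_q(n, t) = Σ_{j=0}^2 C(n, j) (q−1)^j.
  j = 0: C(13,0)·(1)^0 = 1·1 = 1.
  j = 1: C(13,1)·(1)^1 = 13·1 = 13.
  j = 2: C(13,2)·(1)^2 = 78·1 = 78.
  V_q(n, t) = 1 + 13 + 78 = 92.
Step 2: q^n = 2^13 = 8192.
Step 3: Hamming bound ⌊q^n / V_q(n,t)⌋ = ⌊8192/92⌋ = 89.
Step 4: Compare |C| = 44 to 89: satisfied.
The claimed |C| lies below the Hamming bound.


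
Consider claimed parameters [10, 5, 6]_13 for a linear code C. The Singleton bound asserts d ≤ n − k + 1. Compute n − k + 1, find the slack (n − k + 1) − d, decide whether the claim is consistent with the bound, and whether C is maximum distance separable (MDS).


Singleton RHS = n − k + 1 = 6, slack = 0, bound satisfied, MDS.

Singleton bound: d ≤ n − k + 1.
Here n = 10, k = 5, so n − k + 1 = 6.
Given d = 6, check d ≤ 6: YES.
Slack = (n − k + 1) − d = 0.
The code is MDS (slack = 0).
Description: the claimed parameters are [10, 5, 6]_13; such a code would be MDS (meets Singleton bound).


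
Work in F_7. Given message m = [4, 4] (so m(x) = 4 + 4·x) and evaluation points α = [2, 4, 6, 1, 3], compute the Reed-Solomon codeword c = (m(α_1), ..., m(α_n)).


c = [5, 6, 0, 1, 2]

Message polynomial: m(x) = 4 + 4·x (mod 7).
For each evaluation point α_i, compute m(α_i) mod 7:
  α_1 = 2: Horner steps 4 → 5, so m(2) = 5.
  α_2 = 4: Horner steps 4 → 6, so m(4) = 6.
  α_3 = 6: Horner steps 4 → 0, so m(6) = 0.
  α_4 = 1: Horner steps 4 → 1, so m(1) = 1.
  α_5 = 3: Horner steps 4 → 2, so m(3) = 2.
Codeword c = [5, 6, 0, 1, 2] ∈ F_7^5.


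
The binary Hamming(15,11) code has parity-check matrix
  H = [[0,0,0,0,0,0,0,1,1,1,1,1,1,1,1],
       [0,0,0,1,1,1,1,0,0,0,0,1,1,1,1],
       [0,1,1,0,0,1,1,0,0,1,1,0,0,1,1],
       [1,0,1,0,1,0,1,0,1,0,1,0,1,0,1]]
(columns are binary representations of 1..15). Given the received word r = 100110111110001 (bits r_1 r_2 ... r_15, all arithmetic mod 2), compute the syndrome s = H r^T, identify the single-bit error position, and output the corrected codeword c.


s = (1, 0, 0, 0)^T, error position = 8, corrected codeword c = 100110101110001

Compute s = H r^T mod 2 one row at a time:
  s_1 = 1 + 1 + 1 + 1 + 0 + 0 + 0 + 1 = 5 ≡ 1 (mod 2).
  s_2 = 1 + 1 + 0 + 1 + 0 + 0 + 0 + 1 = 4 ≡ 0 (mod 2).
  s_3 = 0 + 0 + 0 + 1 + 1 + 1 + 0 + 1 = 4 ≡ 0 (mod 2).
  s_4 = 1 + 0 + 1 + 1 + 1 + 1 + 0 + 1 = 6 ≡ 0 (mod 2).
s = (1, 0, 0, 0)^T — this equals column 8 of H (binary 1000), so error is at position 8.
Correct: flip bit 8 of r = 100110111110001 to get c = 100110101110001.


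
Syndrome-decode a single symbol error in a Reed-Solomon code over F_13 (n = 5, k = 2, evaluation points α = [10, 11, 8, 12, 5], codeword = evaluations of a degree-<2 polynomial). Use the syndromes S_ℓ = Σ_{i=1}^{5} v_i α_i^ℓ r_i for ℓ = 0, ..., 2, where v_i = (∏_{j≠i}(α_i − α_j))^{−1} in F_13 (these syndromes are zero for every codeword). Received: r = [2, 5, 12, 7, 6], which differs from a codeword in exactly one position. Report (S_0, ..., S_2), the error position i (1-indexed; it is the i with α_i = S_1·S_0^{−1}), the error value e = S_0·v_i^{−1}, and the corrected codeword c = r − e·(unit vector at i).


S = (11, 6, 8), error at position 1, error magnitude e = 12, c = [3, 5, 12, 7, 6].

Step 1: column multipliers v_i = (∏_{j≠i}(α_i − α_j))^{−1} mod 13.
  i = 1 (α = 10): (10−11)(10−8)(10−12)(10−5) = (−1)·2·(−2)·5 = 20 ≡ 7, so v_1 = 7^{−1} = 2 (mod 13).
  i = 2 (α = 11): (11−10)(11−8)(11−12)(11−5) = 1·3·(−1)·6 = −18 ≡ 8, so v_2 = 8^{−1} = 5 (mod 13).
  i = 3 (α = 8): (8−10)(8−11)(8−12)(8−5) = (−2)·(−3)·(−4)·3 = −72 ≡ 6, so v_3 = 6^{−1} = 11 (mod 13).
  i = 4 (α = 12): (12−10)(12−11)(12−8)(12−5) = 2·1·4·7 = 56 ≡ 4, so v_4 = 4^{−1} = 10 (mod 13).
  i = 5 (α = 5): (5−10)(5−11)(5−8)(5−12) = (−5)·(−6)·(−3)·(−7) = 630 ≡ 6, so v_5 = 6^{−1} = 11 (mod 13).
  v = [2, 5, 11, 10, 11].
Step 2: syndromes of r = [2, 5, 12, 7, 6] (all sums mod 13).
  S_0 = Σ v_i r_i = 2·2 + 5·5 + 11·12 + 10·7 + 11·6 = 297 ≡ 11.
  S_1 = Σ v_i α_i r_i = 2·10·2 + 5·11·5 + 11·8·12 + 10·12·7 + 11·5·6 = 2541 ≡ 6.
  α_i^2 mod 13 = [9, 4, 12, 1, 12].
  S_2 = Σ v_i α_i^2 r_i = 2·9·2 + 5·4·5 + 11·12·12 + 10·1·7 + 11·12·6 = 2582 ≡ 8.
  S = (11, 6, 8) ≠ 0, so r is not a codeword (an error is present).
Step 3: locate the error. For a single error e at position i, S_ℓ = v_i·e·α_i^ℓ, so α_err = S_1/S_0.
  S_0^{−1} = 11^{−1} = 6 (mod 13), so α_err = 6·6 = 36 ≡ 10 = α_1. Error position i = 1.
  Consistency check: S_2/S_1 = 8·11 = 88 ≡ 10 = α_err ✓ (single-error assumption holds).
Step 4: error magnitude e = S_0/v_1 = S_0·∏_{j≠1}(α_1 − α_j) = 11·7 = 77 ≡ 12 (mod 13).
Step 5: correct position 1: c_1 = r_1 − e = 2 − 12 ≡ 3 (mod 13). Hence c = [3, 5, 12, 7, 6].
  Check: interpolating c through the α_i gives m(x) = 9 + 2·x (degree < 2) with m(α_i) = c_i for every i, so c is indeed a codeword.


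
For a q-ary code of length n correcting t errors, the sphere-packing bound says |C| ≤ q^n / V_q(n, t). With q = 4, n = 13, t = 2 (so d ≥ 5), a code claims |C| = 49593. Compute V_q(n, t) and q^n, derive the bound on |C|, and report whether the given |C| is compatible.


V_q(n, t) = 742, q^n = 67108864, Hamming bound = 90443, |C| = 49593 ≤ bound (satisfied).

Step 1: Compute V_q(n, t) = Σ_{j=0}^2 C(n, j) (q−1)^j.
  j = 0: C(13,0)·(3)^0 = 1·1 = 1.
  j = 1: C(13,1)·(3)^1 = 13·3 = 39.
  j = 2: C(13,2)·(3)^2 = 78·9 = 702.
  V_q(n, t) = 1 + 39 + 702 = 742.
Step 2: q^n = 4^13 = 67108864.
Step 3: Hamming bound ⌊q^n / V_q(n,t)⌋ = ⌊67108864/742⌋ = 90443.
Step 4: Compare |C| = 49593 to 90443: satisfied.
The claimed |C| lies below the Hamming bound.


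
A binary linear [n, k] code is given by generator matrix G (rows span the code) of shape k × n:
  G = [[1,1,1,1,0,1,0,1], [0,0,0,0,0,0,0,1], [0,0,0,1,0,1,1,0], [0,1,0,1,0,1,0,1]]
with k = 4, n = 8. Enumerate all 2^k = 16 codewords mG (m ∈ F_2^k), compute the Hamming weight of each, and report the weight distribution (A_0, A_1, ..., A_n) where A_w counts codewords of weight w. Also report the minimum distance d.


Weight distribution: A_0 = 1, A_1 = 1, A_2 = 2, A_3 = 4, A_4 = 3, A_5 = 3, A_6 = 2. Minimum distance d = 1.

Enumerate all 2^4 = 16 messages m ∈ F_2^4.
For each, compute codeword c = mG in F_2^8, then tally its weight.
  m = 0000 → c = 00000000, weight = 0.
  m = 1000 → c = 11110101, weight = 6.
  m = 0100 → c = 00000001, weight = 1.
  m = 1100 → c = 11110100, weight = 5.
  m = 0010 → c = 00010110, weight = 3.
  m = 1010 → c = 11100011, weight = 5.
  m = 0110 → c = 00010111, weight = 4.
  m = 1110 → c = 11100010, weight = 4.
  m = 0001 → c = 01010101, weight = 4.
  m = 1001 → c = 10100000, weight = 2.
  m = 0101 → c = 01010100, weight = 3.
  m = 1101 → c = 10100001, weight = 3.
  m = 0011 → c = 01000011, weight = 3.
  m = 1011 → c = 10110110, weight = 5.
  m = 0111 → c = 01000010, weight = 2.
  m = 1111 → c = 10110111, weight = 6.
Tally weights:
  weight 0: 1 codewords.
  weight 1: 1 codewords.
  weight 2: 2 codewords.
  weight 3: 4 codewords.
  weight 4: 3 codewords.
  weight 5: 3 codewords.
  weight 6: 2 codewords.
Minimum distance d = smallest w > 0 with A_w > 0 = 1.
Sanity: Σ A_w = 16 = 2^4 = 16 ✓.


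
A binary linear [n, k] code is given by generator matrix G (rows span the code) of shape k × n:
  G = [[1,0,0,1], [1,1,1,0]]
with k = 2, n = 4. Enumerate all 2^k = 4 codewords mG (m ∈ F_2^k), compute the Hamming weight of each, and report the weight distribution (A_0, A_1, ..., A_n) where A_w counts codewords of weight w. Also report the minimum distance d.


Weight distribution: A_0 = 1, A_2 = 1, A_3 = 2. Minimum distance d = 2.

Enumerate all 2^2 = 4 messages m ∈ F_2^2.
For each, compute codeword c = mG in F_2^4, then tally its weight.
  m = 00 → c = 0000, weight = 0.
  m = 10 → c = 1001, weight = 2.
  m = 01 → c = 1110, weight = 3.
  m = 11 → c = 0111, weight = 3.
Tally weights:
  weight 0: 1 codewords.
  weight 2: 1 codewords.
  weight 3: 2 codewords.
Minimum distance d = smallest w > 0 with A_w > 0 = 2.
Sanity: Σ A_w = 4 = 2^2 = 4 ✓.


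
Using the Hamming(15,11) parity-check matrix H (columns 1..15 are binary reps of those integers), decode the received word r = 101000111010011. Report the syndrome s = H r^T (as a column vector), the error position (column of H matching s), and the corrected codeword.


s = (1, 1, 1, 0)^T, error position = 14, corrected codeword c = 101000111010001

Compute s = H r^T mod 2 one row at a time:
  s_1 = 1 + 1 + 0 + 1 + 0 + 0 + 1 + 1 = 5 ≡ 1 (mod 2).
  s_2 = 0 + 0 + 0 + 1 + 0 + 0 + 1 + 1 = 3 ≡ 1 (mod 2).
  s_3 = 0 + 1 + 0 + 1 + 0 + 1 + 1 + 1 = 5 ≡ 1 (mod 2).
  s_4 = 1 + 1 + 0 + 1 + 1 + 1 + 0 + 1 = 6 ≡ 0 (mod 2).
s = (1, 1, 1, 0)^T — this equals column 14 of H (binary 1110), so error is at position 14.
Correct: flip bit 14 of r = 101000111010011 to get c = 101000111010001.


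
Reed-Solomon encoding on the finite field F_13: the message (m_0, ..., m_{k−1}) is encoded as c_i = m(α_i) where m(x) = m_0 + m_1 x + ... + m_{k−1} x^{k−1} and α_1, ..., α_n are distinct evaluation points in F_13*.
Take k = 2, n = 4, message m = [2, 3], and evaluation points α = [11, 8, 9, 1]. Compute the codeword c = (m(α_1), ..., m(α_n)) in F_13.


c = [9, 0, 3, 5]

Message polynomial: m(x) = 2 + 3·x (mod 13).
For each evaluation point α_i, compute m(α_i) mod 13:
  α_1 = 11: Horner steps 3 → 9, so m(11) = 9.
  α_2 = 8: Horner steps 3 → 0, so m(8) = 0.
  α_3 = 9: Horner steps 3 → 3, so m(9) = 3.
  α_4 = 1: Horner steps 3 → 5, so m(1) = 5.
Codeword c = [9, 0, 3, 5] ∈ F_13^4.


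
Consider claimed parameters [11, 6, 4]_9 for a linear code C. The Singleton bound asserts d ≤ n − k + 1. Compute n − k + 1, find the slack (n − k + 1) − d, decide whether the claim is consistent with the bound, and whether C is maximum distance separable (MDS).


Singleton RHS = n − k + 1 = 6, slack = 2, bound satisfied, not MDS.

Singleton bound: d ≤ n − k + 1.
Here n = 11, k = 6, so n − k + 1 = 6.
Given d = 4, check d ≤ 6: YES.
Slack = (n − k + 1) − d = 2.
The code is NOT MDS (slack = 2 > 0).
Description: the claimed parameters are [11, 6, 4]_9; such a code would be non-MDS.


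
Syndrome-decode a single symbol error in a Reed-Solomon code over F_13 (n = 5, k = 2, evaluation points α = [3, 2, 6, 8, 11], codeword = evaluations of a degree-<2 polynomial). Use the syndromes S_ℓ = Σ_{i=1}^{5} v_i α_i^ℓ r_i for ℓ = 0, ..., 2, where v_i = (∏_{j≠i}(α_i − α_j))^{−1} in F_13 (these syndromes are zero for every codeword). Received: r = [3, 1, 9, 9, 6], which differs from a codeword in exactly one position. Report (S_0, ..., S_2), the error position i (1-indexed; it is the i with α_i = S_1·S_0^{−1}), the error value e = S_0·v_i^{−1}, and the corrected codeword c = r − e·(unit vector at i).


S = (11, 10, 2), error at position 4, error magnitude e = 9, c = [3, 1, 9, 0, 6].

Step 1: column multipliers v_i = (∏_{j≠i}(α_i − α_j))^{−1} mod 13.
  i = 1 (α = 3): (3−2)(3−6)(3−8)(3−11) = 1·(−3)·(−5)·(−8) = −120 ≡ 10, so v_1 = 10^{−1} = 4 (mod 13).
  i = 2 (α = 2): (2−3)(2−6)(2−8)(2−11) = (−1)·(−4)·(−6)·(−9) = 216 ≡ 8, so v_2 = 8^{−1} = 5 (mod 13).
  i = 3 (α = 6): (6−3)(6−2)(6−8)(6−11) = 3·4·(−2)·(−5) = 120 ≡ 3, so v_3 = 3^{−1} = 9 (mod 13).
  i = 4 (α = 8): (8−3)(8−2)(8−6)(8−11) = 5·6·2·(−3) = −180 ≡ 2, so v_4 = 2^{−1} = 7 (mod 13).
  i = 5 (α = 11): (11−3)(11−2)(11−6)(11−8) = 8·9·5·3 = 1080 ≡ 1, so v_5 = 1^{−1} = 1 (mod 13).
  v = [4, 5, 9, 7, 1].
Step 2: syndromes of r = [3, 1, 9, 9, 6] (all sums mod 13).
  S_0 = Σ v_i r_i = 4·3 + 5·1 + 9·9 + 7·9 + 1·6 = 167 ≡ 11.
  S_1 = Σ v_i α_i r_i = 4·3·3 + 5·2·1 + 9·6·9 + 7·8·9 + 1·11·6 = 1102 ≡ 10.
  α_i^2 mod 13 = [9, 4, 10, 12, 4].
  S_2 = Σ v_i α_i^2 r_i = 4·9·3 + 5·4·1 + 9·10·9 + 7·12·9 + 1·4·6 = 1718 ≡ 2.
  S = (11, 10, 2) ≠ 0, so r is not a codeword (an error is present).
Step 3: locate the error. For a single error e at position i, S_ℓ = v_i·e·α_i^ℓ, so α_err = S_1/S_0.
  S_0^{−1} = 11^{−1} = 6 (mod 13), so α_err = 10·6 = 60 ≡ 8 = α_4. Error position i = 4.
  Consistency check: S_2/S_1 = 2·4 = 8 ≡ 8 = α_err ✓ (single-error assumption holds).
Step 4: error magnitude e = S_0/v_4 = S_0·∏_{j≠4}(α_4 − α_j) = 11·2 = 22 ≡ 9 (mod 13).
Step 5: correct position 4: c_4 = r_4 − e = 9 − 9 ≡ 0 (mod 13). Hence c = [3, 1, 9, 0, 6].
  Check: interpolating c through the α_i gives m(x) = 10 + 2·x (degree < 2) with m(α_i) = c_i for every i, so c is indeed a codeword.


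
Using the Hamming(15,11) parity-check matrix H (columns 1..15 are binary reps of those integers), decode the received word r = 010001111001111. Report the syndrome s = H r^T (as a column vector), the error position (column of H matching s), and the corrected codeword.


s = (0, 0, 1, 0)^T, error position = 2, corrected codeword c = 000001111001111

Compute s = H r^T mod 2 one row at a time:
  s_1 = 1 + 1 + 0 + 0 + 1 + 1 + 1 + 1 = 6 ≡ 0 (mod 2).
  s_2 = 0 + 0 + 1 + 1 + 1 + 1 + 1 + 1 = 6 ≡ 0 (mod 2).
  s_3 = 1 + 0 + 1 + 1 + 0 + 0 + 1 + 1 = 5 ≡ 1 (mod 2).
  s_4 = 0 + 0 + 0 + 1 + 1 + 0 + 1 + 1 = 4 ≡ 0 (mod 2).
s = (0, 0, 1, 0)^T — this equals column 2 of H (binary 0010), so error is at position 2.
Correct: flip bit 2 of r = 010001111001111 to get c = 000001111001111.


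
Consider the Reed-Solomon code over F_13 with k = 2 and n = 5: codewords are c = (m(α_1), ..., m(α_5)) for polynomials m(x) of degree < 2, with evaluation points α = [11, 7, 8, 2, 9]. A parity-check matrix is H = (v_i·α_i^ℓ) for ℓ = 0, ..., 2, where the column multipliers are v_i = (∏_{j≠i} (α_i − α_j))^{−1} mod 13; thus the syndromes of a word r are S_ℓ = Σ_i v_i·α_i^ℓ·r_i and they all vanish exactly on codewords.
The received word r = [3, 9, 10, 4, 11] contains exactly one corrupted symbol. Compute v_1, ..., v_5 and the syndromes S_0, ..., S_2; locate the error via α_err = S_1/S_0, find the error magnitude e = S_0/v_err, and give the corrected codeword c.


S = (2, 9, 8), error at position 1, error magnitude e = 3, c = [0, 9, 10, 4, 11].

Step 1: column multipliers v_i = (∏_{j≠i}(α_i − α_j))^{−1} mod 13.
  i = 1 (α = 11): (11−7)(11−8)(11−2)(11−9) = 4·3·9·2 = 216 ≡ 8, so v_1 = 8^{−1} = 5 (mod 13).
  i = 2 (α = 7): (7−11)(7−8)(7−2)(7−9) = (−4)·(−1)·5·(−2) = −40 ≡ 12, so v_2 = 12^{−1} = 12 (mod 13).
  i = 3 (α = 8): (8−11)(8−7)(8−2)(8−9) = (−3)·1·6·(−1) = 18 ≡ 5, so v_3 = 5^{−1} = 8 (mod 13).
  i = 4 (α = 2): (2−11)(2−7)(2−8)(2−9) = (−9)·(−5)·(−6)·(−7) = 1890 ≡ 5, so v_4 = 5^{−1} = 8 (mod 13).
  i = 5 (α = 9): (9−11)(9−7)(9−8)(9−2) = (−2)·2·1·7 = −28 ≡ 11, so v_5 = 11^{−1} = 6 (mod 13).
  v = [5, 12, 8, 8, 6].
Step 2: syndromes of r = [3, 9, 10, 4, 11] (all sums mod 13).
  S_0 = Σ v_i r_i = 5·3 + 12·9 + 8·10 + 8·4 + 6·11 = 301 ≡ 2.
  S_1 = Σ v_i α_i r_i = 5·11·3 + 12·7·9 + 8·8·10 + 8·2·4 + 6·9·11 = 2219 ≡ 9.
  α_i^2 mod 13 = [4, 10, 12, 4, 3].
  S_2 = Σ v_i α_i^2 r_i = 5·4·3 + 12·10·9 + 8·12·10 + 8·4·4 + 6·3·11 = 2426 ≡ 8.
  S = (2, 9, 8) ≠ 0, so r is not a codeword (an error is present).
Step 3: locate the error. For a single error e at position i, S_ℓ = v_i·e·α_i^ℓ, so α_err = S_1/S_0.
  S_0^{−1} = 2^{−1} = 7 (mod 13), so α_err = 9·7 = 63 ≡ 11 = α_1. Error position i = 1.
  Consistency check: S_2/S_1 = 8·3 = 24 ≡ 11 = α_err ✓ (single-error assumption holds).
Step 4: error magnitude e = S_0/v_1 = S_0·∏_{j≠1}(α_1 − α_j) = 2·8 = 16 ≡ 3 (mod 13).
Step 5: correct position 1: c_1 = r_1 − e = 3 − 3 ≡ 0 (mod 13). Hence c = [0, 9, 10, 4, 11].
  Check: interpolating c through the α_i gives m(x) = 2 + 1·x (degree < 2) with m(α_i) = c_i for every i, so c is indeed a codeword.


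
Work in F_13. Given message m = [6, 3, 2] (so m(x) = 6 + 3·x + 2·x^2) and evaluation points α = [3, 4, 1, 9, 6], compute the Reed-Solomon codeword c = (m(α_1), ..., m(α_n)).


c = [7, 11, 11, 0, 5]

Message polynomial: m(x) = 6 + 3·x + 2·x^2 (mod 13).
For each evaluation point α_i, compute m(α_i) mod 13:
  α_1 = 3: Horner steps 2 → 9 → 7, so m(3) = 7.
  α_2 = 4: Horner steps 2 → 11 → 11, so m(4) = 11.
  α_3 = 1: Horner steps 2 → 5 → 11, so m(1) = 11.
  α_4 = 9: Horner steps 2 → 8 → 0, so m(9) = 0.
  α_5 = 6: Horner steps 2 → 2 → 5, so m(6) = 5.
Codeword c = [7, 11, 11, 0, 5] ∈ F_13^5.


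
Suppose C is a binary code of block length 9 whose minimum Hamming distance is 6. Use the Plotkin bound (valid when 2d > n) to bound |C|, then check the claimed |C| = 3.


Plotkin bound M ≤ 4; given |C| = 3 ≤ bound (satisfied).

Check applicability: 2d = 12, n = 9.
2d − n = 3 > 0, so Plotkin applies.
Compute d/(2d−n) = 6/3 ≈ 2.0000.
⌊d/(2d−n)⌋ = 2.
Plotkin bound: M ≤ 2·2 = 4.
Given |C| = 3, check: satisfied.
This |C| is below the Plotkin bound.


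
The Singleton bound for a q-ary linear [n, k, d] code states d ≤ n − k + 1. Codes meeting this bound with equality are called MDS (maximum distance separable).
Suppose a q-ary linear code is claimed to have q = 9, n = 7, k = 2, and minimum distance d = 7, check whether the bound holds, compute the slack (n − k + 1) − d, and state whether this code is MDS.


Singleton RHS = n − k + 1 = 6, slack = -1, bound violated (no such code; not MDS).

Singleton bound: d ≤ n − k + 1.
Here n = 7, k = 2, so n − k + 1 = 6.
Given d = 7, check d ≤ 6: NO.
Slack = (n − k + 1) − d = -1.
The slack is negative: d = 7 exceeds n − k + 1 = 6 by 1, so the Singleton bound is violated and no linear [7, 2, 7]_9 code can exist. In particular it is not MDS (MDS requires d = n − k + 1 exactly).
Description: the claimed parameters are [7, 2, 7]_9; such a code would be impossible (violates the Singleton bound).
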